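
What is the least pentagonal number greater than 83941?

84135

Solve n(3n−1)/2 > 83941 for integer n.
The largest n with value ≤ 83941 is 236 (since 83426 ≤ 83941 < 84135), so the first above is n = 237, value 84135.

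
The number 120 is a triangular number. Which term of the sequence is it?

15

Set n(n+1)/2 = 120, giving n² + n − 240 = 0.
The discriminant is 1 + 8·120 = 961, and √961 = 31.
So n = (-1 + 31) / 2 = 30/2 = 15.
Check: 15·16/2 = 120. ✓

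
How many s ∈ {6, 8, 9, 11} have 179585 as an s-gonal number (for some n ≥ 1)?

1

s = 6: P(6, 299) = 178503 and P(6, 300) = 179700; 179585 is not s-gonal.
s = 8: P(8, 245) = 179585. ✓
s = 9: P(9, 226) = 178201 and P(9, 227) = 179784; 179585 is not s-gonal.
s = 11: P(11, 200) = 179300 and P(11, 201) = 181101; 179585 is not s-gonal.
Hits: s ∈ {8} → 1.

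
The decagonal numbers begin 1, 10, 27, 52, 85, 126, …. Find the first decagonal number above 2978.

Solve n(4n−3) > 2978 for integer n.
The largest n with value ≤ 2978 is 27 (since 2835 ≤ 2978 < 3052), so the first above is n = 28, value 3052.

3052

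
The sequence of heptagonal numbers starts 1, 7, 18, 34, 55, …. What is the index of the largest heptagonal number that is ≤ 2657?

Solve n(5n−3)/2 ≤ 2657 for integer n.
n = 32 gives 2512 ≤ 2657, while n = 33 gives 2673 > 2657; so the answer is index 32.

32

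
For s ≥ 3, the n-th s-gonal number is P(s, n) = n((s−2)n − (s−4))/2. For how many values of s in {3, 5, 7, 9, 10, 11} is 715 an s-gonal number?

s = 3: P(3, 37) = 703 and P(3, 38) = 741; 715 is not s-gonal.
s = 5: P(5, 22) = 715. ✓
s = 7: P(7, 17) = 697 and P(7, 18) = 783; 715 is not s-gonal.
s = 9: P(9, 14) = 651 and P(9, 15) = 750; 715 is not s-gonal.
s = 10: P(10, 13) = 637 and P(10, 14) = 742; 715 is not s-gonal.
s = 11: P(11, 13) = 715. ✓
Hits: s ∈ {5, 11} → 2.

2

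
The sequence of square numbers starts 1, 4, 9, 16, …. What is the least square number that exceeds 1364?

1369

Solve n² > 1364 for integer n.
The largest n with value ≤ 1364 is 36 (since 1296 ≤ 1364 < 1369), so the first above is n = 37, value 1369.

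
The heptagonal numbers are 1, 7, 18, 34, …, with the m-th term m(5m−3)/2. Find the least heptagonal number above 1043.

1071

Solve n(5n−3)/2 > 1043 for integer n.
The largest n with value ≤ 1043 is 20 (since 970 ≤ 1043 < 1071), so the first above is n = 21, value 1071.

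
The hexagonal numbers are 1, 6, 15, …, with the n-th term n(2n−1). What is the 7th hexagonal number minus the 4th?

7·(2·7 − 1) = 91 and 4·(2·4 − 1) = 28.
Difference: 91 − 28 = 63.

63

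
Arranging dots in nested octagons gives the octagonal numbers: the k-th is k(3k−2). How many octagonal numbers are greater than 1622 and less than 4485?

15

The n-th octagonal number is n(3n−2).
Smallest index with value > 1622: n = 24 (giving 1680).
Largest index with value < 4485: n = 38 (giving 4256).
Indices 24 through 38: 15 terms.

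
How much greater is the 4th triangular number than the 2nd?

4·5/2 = 10 and 2·3/2 = 3.
Difference: 10 − 3 = 7.

7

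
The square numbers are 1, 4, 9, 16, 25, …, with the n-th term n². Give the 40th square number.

The 40th square number is n² with n = 40.
40² = 1600.

1600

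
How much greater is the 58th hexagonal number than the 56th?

454

58·(2·58 − 1) = 6670 and 56·(2·56 − 1) = 6216.
Difference: 6670 − 6216 = 454.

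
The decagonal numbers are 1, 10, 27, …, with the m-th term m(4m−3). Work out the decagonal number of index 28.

The 28th decagonal number is n(4n−3) with n = 28.
28·(4·28 − 3) = 28·109 = 3052.

3052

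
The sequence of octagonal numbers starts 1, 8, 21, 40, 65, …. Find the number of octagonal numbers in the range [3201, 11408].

30

The n-th octagonal number is n(3n−2).
Smallest index with value ≥ 3201: n = 33 (giving 3201).
Largest index with value ≤ 11408: n = 62 (giving 11408).
Indices 33 through 62: 30 terms.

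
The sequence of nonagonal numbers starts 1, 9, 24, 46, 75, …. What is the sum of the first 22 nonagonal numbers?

12650

Σ i(7i−5)/2 = (7Σi² − 5Σi) / 2 over i = 1..22.
Σi = 253 and Σi² = 3795.
(7·3795 − 5·253) / 2 = 25300/2 = 12650.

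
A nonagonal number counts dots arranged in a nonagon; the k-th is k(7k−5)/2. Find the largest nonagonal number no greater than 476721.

Solve n(7n−5)/2 ≤ 476721 for integer n.
n = 369 gives 475641 ≤ 476721, while n = 370 gives 478225 > 476721; so the answer is 475641.

475641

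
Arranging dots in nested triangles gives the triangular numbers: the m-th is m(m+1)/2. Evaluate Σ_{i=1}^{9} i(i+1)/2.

Σ i(i+1)/2 = (Σi² + Σi) / 2 over i = 1..9.
Σi = 45 and Σi² = 285.
(1·285 + 1·45) / 2 = 330/2 = 165.

165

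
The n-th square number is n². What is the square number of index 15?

225

The 15th square number is n² with n = 15.
15² = 225.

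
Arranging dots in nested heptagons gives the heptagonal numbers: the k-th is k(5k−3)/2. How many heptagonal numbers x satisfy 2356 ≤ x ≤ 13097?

42

The n-th heptagonal number is n(5n−3)/2.
Smallest index with value ≥ 2356: n = 31 (giving 2356).
Largest index with value ≤ 13097: n = 72 (giving 12852).
Indices 31 through 72: 42 terms.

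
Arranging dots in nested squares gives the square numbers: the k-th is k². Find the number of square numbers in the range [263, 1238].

19

The n-th square number is n².
Smallest index with value ≥ 263: n = 17 (giving 289).
Largest index with value ≤ 1238: n = 35 (giving 1225).
Indices 17 through 35: 19 terms.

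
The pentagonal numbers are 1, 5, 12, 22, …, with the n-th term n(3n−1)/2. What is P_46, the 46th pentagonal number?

The 46th pentagonal number is n(3n−1)/2 with n = 46.
46·(3·46 − 1)/2 = 46·137/2 = 3151.

3151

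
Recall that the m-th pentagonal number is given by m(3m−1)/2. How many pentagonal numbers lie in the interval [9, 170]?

The n-th pentagonal number is n(3n−1)/2.
Smallest index with value ≥ 9: n = 3 (giving 12).
Largest index with value ≤ 170: n = 10 (giving 145).
Indices 3 through 10: 8 terms.

8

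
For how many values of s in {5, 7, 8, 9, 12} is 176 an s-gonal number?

s = 5: P(5, 11) = 176. ✓
s = 7: P(7, 8) = 148 and P(7, 9) = 189; 176 is not s-gonal.
s = 8: P(8, 8) = 176. ✓
s = 9: P(9, 7) = 154 and P(9, 8) = 204; 176 is not s-gonal.
s = 12: P(12, 6) = 156 and P(12, 7) = 217; 176 is not s-gonal.
Hits: s ∈ {5, 8} → 2.

2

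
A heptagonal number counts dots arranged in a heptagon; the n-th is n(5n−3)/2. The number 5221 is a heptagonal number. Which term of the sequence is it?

Set n(5n−3)/2 = 5221, giving 5n² − 3n − 10442 = 0.
The discriminant is 9 + 40·5221 = 208849, and √208849 = 457.
So n = (3 + 457) / 10 = 460/10 = 46.
Check: 46·(5·46 − 3)/2 = 5221. ✓

46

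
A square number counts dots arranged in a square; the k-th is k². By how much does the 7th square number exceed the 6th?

13

n² − (n−1)² = 2n − 1, so 7² − 6² = 2·7 − 1 = 13.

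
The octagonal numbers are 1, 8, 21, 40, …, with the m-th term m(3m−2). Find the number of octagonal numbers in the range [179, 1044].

The n-th octagonal number is n(3n−2).
Smallest index with value ≥ 179: n = 9 (giving 225).
Largest index with value ≤ 1044: n = 18 (giving 936).
Indices 9 through 18: 10 terms.

10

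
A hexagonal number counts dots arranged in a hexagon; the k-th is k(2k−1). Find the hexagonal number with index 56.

56·(2·56 − 1) = 56·111 = 6216.

6216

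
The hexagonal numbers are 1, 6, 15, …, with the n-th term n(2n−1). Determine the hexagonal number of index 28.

28·(2·28 − 1) = 28·55 = 1540.

1540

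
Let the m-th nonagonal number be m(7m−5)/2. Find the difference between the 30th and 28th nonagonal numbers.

30·(7·30 − 5)/2 = 3075 and 28·(7·28 − 5)/2 = 2674.
Difference: 3075 − 2674 = 401.

401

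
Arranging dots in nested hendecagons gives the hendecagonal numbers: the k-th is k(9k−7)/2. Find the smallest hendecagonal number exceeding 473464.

474175

Solve n(9n−7)/2 > 473464 for integer n.
The largest n with value ≤ 473464 is 324 (since 471258 ≤ 473464 < 474175), so the first above is n = 325, value 474175.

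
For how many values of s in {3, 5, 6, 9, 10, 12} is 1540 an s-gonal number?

s = 3: P(3, 55) = 1540. ✓
s = 5: P(5, 32) = 1520 and P(5, 33) = 1617; 1540 is not s-gonal.
s = 6: P(6, 28) = 1540. ✓
s = 9: P(9, 21) = 1491 and P(9, 22) = 1639; 1540 is not s-gonal.
s = 10: P(10, 20) = 1540. ✓
s = 12: P(12, 17) = 1377 and P(12, 18) = 1548; 1540 is not s-gonal.
Hits: s ∈ {3, 6, 10} → 3.

3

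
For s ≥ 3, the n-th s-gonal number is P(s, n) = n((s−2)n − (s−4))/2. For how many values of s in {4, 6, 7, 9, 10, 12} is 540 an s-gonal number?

2

s = 4: P(4, 23) = 529 and P(4, 24) = 576; 540 is not s-gonal.
s = 6: P(6, 16) = 496 and P(6, 17) = 561; 540 is not s-gonal.
s = 7: P(7, 15) = 540. ✓
s = 9: P(9, 12) = 474 and P(9, 13) = 559; 540 is not s-gonal.
s = 10: P(10, 12) = 540. ✓
s = 12: P(12, 10) = 460 and P(12, 11) = 561; 540 is not s-gonal.
Hits: s ∈ {7, 10} → 2.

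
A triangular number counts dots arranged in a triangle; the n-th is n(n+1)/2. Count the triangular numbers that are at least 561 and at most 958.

The n-th triangular number is n(n+1)/2.
Smallest index with value ≥ 561: n = 33 (giving 561).
Largest index with value ≤ 958: n = 43 (giving 946).
Indices 33 through 43: 11 terms.

11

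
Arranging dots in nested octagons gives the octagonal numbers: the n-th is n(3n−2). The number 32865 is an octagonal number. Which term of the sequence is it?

105

Set n(3n−2) = 32865, giving 3n² − 2n − 32865 = 0.
The discriminant is 4 + 12·32865 = 394384, and √394384 = 628.
So n = (2 + 628) / 6 = 630/6 = 105.
Check: 105·(3·105 − 2) = 32865. ✓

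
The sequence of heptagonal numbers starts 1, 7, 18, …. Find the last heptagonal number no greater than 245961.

244453

Solve n(5n−3)/2 ≤ 245961 for integer n.
n = 313 gives 244453 ≤ 245961, while n = 314 gives 246019 > 245961; so the answer is 244453.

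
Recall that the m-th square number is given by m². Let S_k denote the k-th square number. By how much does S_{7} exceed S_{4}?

33

7² = 49 and 4² = 16.
Difference: 49 − 16 = 33.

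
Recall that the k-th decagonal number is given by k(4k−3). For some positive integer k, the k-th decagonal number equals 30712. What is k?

88

Set n(4n−3) = 30712, giving 4n² − 3n − 30712 = 0.
The discriminant is 9 + 16·30712 = 491401, and √491401 = 701.
So n = (3 + 701) / 8 = 704/8 = 88.
Check: 88·(4·88 − 3) = 30712. ✓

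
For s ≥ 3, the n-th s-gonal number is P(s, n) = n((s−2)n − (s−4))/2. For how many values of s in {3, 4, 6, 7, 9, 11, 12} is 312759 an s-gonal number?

1

s = 3: P(3, 790) = 312445 and P(3, 791) = 313236; 312759 is not s-gonal.
s = 4: P(4, 559) = 312481 and P(4, 560) = 313600; 312759 is not s-gonal.
s = 6: P(6, 395) = 311655 and P(6, 396) = 313236; 312759 is not s-gonal.
s = 7: P(7, 354) = 312759. ✓
s = 9: P(9, 299) = 312156 and P(9, 300) = 314250; 312759 is not s-gonal.
s = 11: P(11, 264) = 312708 and P(11, 265) = 315085; 312759 is not s-gonal.
s = 12: P(12, 250) = 311500 and P(12, 251) = 314001; 312759 is not s-gonal.
Hits: s ∈ {7} → 1.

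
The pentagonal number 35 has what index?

Set n(3n−1)/2 = 35, giving 3n² − n − 70 = 0.
The discriminant is 1 + 24·35 = 841, and √841 = 29.
So n = (1 + 29) / 6 = 30/6 = 5.

5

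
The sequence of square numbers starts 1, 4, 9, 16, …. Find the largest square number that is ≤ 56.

49

Solve n² ≤ 56 for integer n.
n = 7 gives 49 ≤ 56, while n = 8 gives 64 > 56; so the answer is 49.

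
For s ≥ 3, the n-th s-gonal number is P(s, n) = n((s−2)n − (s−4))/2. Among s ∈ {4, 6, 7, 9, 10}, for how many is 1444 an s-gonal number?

s = 4: P(4, 38) = 1444. ✓
s = 6: P(6, 27) = 1431 and P(6, 28) = 1540; 1444 is not s-gonal.
s = 7: P(7, 24) = 1404 and P(7, 25) = 1525; 1444 is not s-gonal.
s = 9: P(9, 20) = 1350 and P(9, 21) = 1491; 1444 is not s-gonal.
s = 10: P(10, 19) = 1387 and P(10, 20) = 1540; 1444 is not s-gonal.
Hits: s ∈ {4} → 1.

1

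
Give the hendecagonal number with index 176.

The 176th hendecagonal number is n(9n−7)/2 with n = 176.
176·(9·176 − 7)/2 = 176·1577/2 = 138776.

138776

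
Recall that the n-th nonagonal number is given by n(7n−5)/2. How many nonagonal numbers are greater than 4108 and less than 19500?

40

The n-th nonagonal number is n(7n−5)/2.
Smallest index with value > 4108: n = 35 (giving 4200).
Largest index with value < 19500: n = 74 (giving 18981).
Indices 35 through 74: 40 terms.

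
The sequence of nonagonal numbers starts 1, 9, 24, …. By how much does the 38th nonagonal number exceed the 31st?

1673

38·(7·38 − 5)/2 = 4959 and 31·(7·31 − 5)/2 = 3286.
Difference: 4959 − 3286 = 1673.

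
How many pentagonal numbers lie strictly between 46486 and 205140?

193

The n-th pentagonal number is n(3n−1)/2.
Smallest index with value > 46486: n = 177 (giving 46905).
Largest index with value < 205140: n = 369 (giving 204057).
Indices 177 through 369: 193 terms.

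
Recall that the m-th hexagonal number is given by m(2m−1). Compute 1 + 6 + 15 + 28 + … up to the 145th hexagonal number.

Σ i(2i−1) = 2Σi² − Σi over i = 1..145.
Σi = 10585 and Σi² = 1026745.
2·1026745 − 1·10585 = 2042905.

2042905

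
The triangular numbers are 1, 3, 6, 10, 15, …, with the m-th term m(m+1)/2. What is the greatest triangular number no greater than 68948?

Solve n(n+1)/2 ≤ 68948 for integer n.
n = 370 gives 68635 ≤ 68948, while n = 371 gives 69006 > 68948; so the answer is 68635.

68635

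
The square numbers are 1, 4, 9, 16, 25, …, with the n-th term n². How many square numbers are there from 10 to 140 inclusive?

The n-th square number is n².
Smallest index with value ≥ 10: n = 4 (giving 16).
Largest index with value ≤ 140: n = 11 (giving 121).
Indices 4 through 11: 8 terms.

8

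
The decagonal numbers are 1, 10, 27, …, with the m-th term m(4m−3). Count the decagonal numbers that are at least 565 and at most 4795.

23

The n-th decagonal number is n(4n−3).
Smallest index with value ≥ 565: n = 13 (giving 637).
Largest index with value ≤ 4795: n = 35 (giving 4795).
Indices 13 through 35: 23 terms.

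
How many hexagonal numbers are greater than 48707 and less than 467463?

The n-th hexagonal number is n(2n−1).
Smallest index with value > 48707: n = 157 (giving 49141).
Largest index with value < 467463: n = 483 (giving 466095).
Indices 157 through 483: 327 terms.

327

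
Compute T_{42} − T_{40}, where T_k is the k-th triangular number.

42·43/2 = 903 and 40·41/2 = 820.
Difference: 903 − 820 = 83.

83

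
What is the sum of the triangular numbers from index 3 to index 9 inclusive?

161

Σ i(i+1)/2 = (Σi² + Σi) / 2 over i = 3..9.
Σi = 45 − 3 = 42 and Σi² = 285 − 5 = 280.
(1·280 + 1·42) / 2 = 322/2 = 161.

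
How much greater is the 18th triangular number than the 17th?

18

Consecutive triangular numbers differ by n: T_{18} − T_{17} = 18.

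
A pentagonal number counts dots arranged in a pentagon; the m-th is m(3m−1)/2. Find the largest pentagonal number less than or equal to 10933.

Solve n(3n−1)/2 ≤ 10933 for integer n.
n = 85 gives 10795 ≤ 10933, while n = 86 gives 11051 > 10933; so the answer is 10795.

10795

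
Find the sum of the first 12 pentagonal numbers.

Σ i(3i−1)/2 = (3Σi² − Σi) / 2 over i = 1..12.
Σi = 78 and Σi² = 650.
(3·650 − 1·78) / 2 = 1872/2 = 936.

936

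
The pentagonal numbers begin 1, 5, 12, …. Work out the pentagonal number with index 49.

3577

The 49th pentagonal number is n(3n−1)/2 with n = 49.
49·(3·49 − 1)/2 = 49·146/2 = 49·73 = 3577.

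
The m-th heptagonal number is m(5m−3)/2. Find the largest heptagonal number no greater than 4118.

Solve n(5n−3)/2 ≤ 4118 for integer n.
n = 40 gives 3940 ≤ 4118, while n = 41 gives 4141 > 4118; so the answer is 3940.

3940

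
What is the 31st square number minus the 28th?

31² = 961 and 28² = 784.
Difference: 961 − 784 = 177.

177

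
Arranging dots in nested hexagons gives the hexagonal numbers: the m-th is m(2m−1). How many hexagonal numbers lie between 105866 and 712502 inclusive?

367

The n-th hexagonal number is n(2n−1).
Smallest index with value ≥ 105866: n = 231 (giving 106491).
Largest index with value ≤ 712502: n = 597 (giving 712221).
Indices 231 through 597: 367 terms.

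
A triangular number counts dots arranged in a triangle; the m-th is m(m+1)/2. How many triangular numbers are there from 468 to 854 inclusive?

10

The n-th triangular number is n(n+1)/2.
Smallest index with value ≥ 468: n = 31 (giving 496).
Largest index with value ≤ 854: n = 40 (giving 820).
Indices 31 through 40: 10 terms.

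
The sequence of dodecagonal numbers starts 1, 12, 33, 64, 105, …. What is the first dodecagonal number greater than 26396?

27084

Solve n(5n−4) > 26396 for integer n.
The largest n with value ≤ 26396 is 73 (since 26353 ≤ 26396 < 27084), so the first above is n = 74, value 27084.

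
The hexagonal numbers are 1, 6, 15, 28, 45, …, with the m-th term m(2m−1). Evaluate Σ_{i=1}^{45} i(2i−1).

61755

Σ i(2i−1) = 2Σi² − Σi over i = 1..45.
Σi = 1035 and Σi² = 31395.
2·31395 − 1·1035 = 61755.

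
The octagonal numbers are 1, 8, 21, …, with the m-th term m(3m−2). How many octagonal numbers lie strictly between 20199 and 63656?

The n-th octagonal number is n(3n−2).
Smallest index with value > 20199: n = 83 (giving 20501).
Largest index with value < 63656: n = 145 (giving 62785).
Indices 83 through 145: 63 terms.

63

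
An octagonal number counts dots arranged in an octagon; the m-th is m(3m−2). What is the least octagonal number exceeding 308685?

Solve n(3n−2) > 308685 for integer n.
The largest n with value ≤ 308685 is 321 (since 308481 ≤ 308685 < 310408), so the first above is n = 322, value 310408.

310408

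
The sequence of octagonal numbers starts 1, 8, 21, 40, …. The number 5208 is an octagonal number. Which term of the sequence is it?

Set n(3n−2) = 5208, giving 3n² − 2n − 5208 = 0.
So n = (2 + 250) / 6 = 252/6 = 42.
Check: 42·(3·42 − 2) = 5208. ✓

42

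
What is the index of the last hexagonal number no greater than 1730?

29

Solve n(2n−1) ≤ 1730 for integer n.
n = 29 gives 1653 ≤ 1730, while n = 30 gives 1770 > 1730; so the answer is index 29.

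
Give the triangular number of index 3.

The 3rd triangular number is n(n+1)/2 with n = 3.
3·4/2 = 12/2 = 6.

6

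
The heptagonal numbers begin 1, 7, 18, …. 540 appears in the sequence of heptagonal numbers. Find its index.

Set n(5n−3)/2 = 540, giving 5n² − 3n − 1080 = 0.
The discriminant is 9 + 40·540 = 21609, and √21609 = 147.
So n = (3 + 147) / 10 = 150/10 = 15.
Check: 15·(5·15 − 3)/2 = 540. ✓

15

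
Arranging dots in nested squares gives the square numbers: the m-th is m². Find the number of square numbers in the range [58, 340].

11

The n-th square number is n².
Smallest index with value ≥ 58: n = 8 (giving 64).
Largest index with value ≤ 340: n = 18 (giving 324).
Indices 8 through 18: 11 terms.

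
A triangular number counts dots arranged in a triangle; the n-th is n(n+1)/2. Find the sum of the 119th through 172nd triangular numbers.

Σ i(i+1)/2 = (Σi² + Σi) / 2 over i = 119..172.
Σi = 14878 − 7021 = 7857 and Σi² = 1710970 − 554659 = 1156311.
(1·1156311 + 1·7857) / 2 = 1164168/2 = 582084.

582084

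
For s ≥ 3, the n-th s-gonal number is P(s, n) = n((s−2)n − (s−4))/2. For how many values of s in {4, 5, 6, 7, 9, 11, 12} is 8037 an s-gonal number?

s = 4: P(4, 89) = 7921 and P(4, 90) = 8100; 8037 is not s-gonal.
s = 5: P(5, 73) = 7957 and P(5, 74) = 8177; 8037 is not s-gonal.
s = 6: P(6, 63) = 7875 and P(6, 64) = 8128; 8037 is not s-gonal.
s = 7: P(7, 57) = 8037. ✓
s = 9: P(9, 48) = 7944 and P(9, 49) = 8281; 8037 is not s-gonal.
s = 11: P(11, 42) = 7791 and P(11, 43) = 8170; 8037 is not s-gonal.
s = 12: P(12, 40) = 7840 and P(12, 41) = 8241; 8037 is not s-gonal.
Hits: s ∈ {7} → 1.

1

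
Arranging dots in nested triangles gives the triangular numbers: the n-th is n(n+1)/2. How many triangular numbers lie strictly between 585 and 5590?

The n-th triangular number is n(n+1)/2.
Smallest index with value > 585: n = 34 (giving 595).
Largest index with value < 5590: n = 105 (giving 5565).
Indices 34 through 105: 72 terms.

72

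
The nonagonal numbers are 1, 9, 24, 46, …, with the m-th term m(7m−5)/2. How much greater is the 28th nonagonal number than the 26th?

28·(7·28 − 5)/2 = 2674 and 26·(7·26 − 5)/2 = 2301.
Difference: 2674 − 2301 = 373.

373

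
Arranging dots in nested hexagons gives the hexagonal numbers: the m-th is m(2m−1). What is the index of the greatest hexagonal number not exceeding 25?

Solve n(2n−1) ≤ 25 for integer n.
n = 3 gives 15 ≤ 25, while n = 4 gives 28 > 25; so the answer is index 3.

3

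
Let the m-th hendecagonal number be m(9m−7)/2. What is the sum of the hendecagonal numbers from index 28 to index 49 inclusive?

147763

Σ i(9i−7)/2 = (9Σi² − 7Σi) / 2 over i = 28..49.
Σi = 1225 − 378 = 847 and Σi² = 40425 − 6930 = 33495.
(9·33495 − 7·847) / 2 = 295526/2 = 147763.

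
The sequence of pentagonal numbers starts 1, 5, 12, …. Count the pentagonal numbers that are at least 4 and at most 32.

3

The n-th pentagonal number is n(3n−1)/2.
Smallest index with value ≥ 4: n = 2 (giving 5).
Largest index with value ≤ 32: n = 4 (giving 22).
Indices 2 through 4: 3 terms.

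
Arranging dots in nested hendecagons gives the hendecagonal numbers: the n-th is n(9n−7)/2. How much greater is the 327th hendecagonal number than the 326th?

Consecutive hendecagonal numbers differ by 9n − 8: here 9·327 − 8 = 2935.

2935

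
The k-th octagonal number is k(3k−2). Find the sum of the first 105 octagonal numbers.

1163085

Σ i(3i−2) = 3Σi² − 2Σi over i = 1..105.
Σi = 5565 and Σi² = 391405.
3·391405 − 2·5565 = 1163085.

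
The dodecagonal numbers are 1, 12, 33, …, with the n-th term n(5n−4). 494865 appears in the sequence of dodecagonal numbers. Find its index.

315

Set n(5n−4) = 494865, giving 5n² − 4n − 494865 = 0.
So n = (4 + 3146) / 10 = 3150/10 = 315.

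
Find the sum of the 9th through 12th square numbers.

Σ_{i=9}^{12} i² = 650 − 204 = 446.

446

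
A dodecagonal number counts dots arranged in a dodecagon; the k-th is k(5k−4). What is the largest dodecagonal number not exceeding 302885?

301596

Solve n(5n−4) ≤ 302885 for integer n.
n = 246 gives 301596 ≤ 302885, while n = 247 gives 304057 > 302885; so the answer is 301596.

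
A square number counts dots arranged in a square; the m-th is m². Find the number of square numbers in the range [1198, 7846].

The n-th square number is n².
Smallest index with value ≥ 1198: n = 35 (giving 1225).
Largest index with value ≤ 7846: n = 88 (giving 7744).
Indices 35 through 88: 54 terms.

54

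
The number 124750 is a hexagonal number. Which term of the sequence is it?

Set n(2n−1) = 124750, giving 2n² − n − 124750 = 0.
So n = (1 + 999) / 4 = 1000/4 = 250.
Check: 250·(2·250 − 1) = 124750. ✓

250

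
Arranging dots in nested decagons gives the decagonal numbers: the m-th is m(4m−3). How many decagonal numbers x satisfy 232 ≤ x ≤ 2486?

The n-th decagonal number is n(4n−3).
Smallest index with value ≥ 232: n = 8 (giving 232).
Largest index with value ≤ 2486: n = 25 (giving 2425).
Indices 8 through 25: 18 terms.

18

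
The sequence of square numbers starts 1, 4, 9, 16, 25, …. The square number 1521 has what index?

39

We need n² = 1521, so n = √1521 = 39.
Check: 39² = 1521. ✓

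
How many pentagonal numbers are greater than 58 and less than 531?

The n-th pentagonal number is n(3n−1)/2.
Smallest index with value > 58: n = 7 (giving 70).
Largest index with value < 531: n = 18 (giving 477).
Indices 7 through 18: 12 terms.

12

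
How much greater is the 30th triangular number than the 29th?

30

Consecutive triangular numbers differ by n: T_{30} − T_{29} = 30.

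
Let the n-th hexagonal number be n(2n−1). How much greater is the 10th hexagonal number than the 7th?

10·(2·10 − 1) = 190 and 7·(2·7 − 1) = 91.
Difference: 190 − 91 = 99.

99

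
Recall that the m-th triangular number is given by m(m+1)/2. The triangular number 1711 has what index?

Set n(n+1)/2 = 1711, giving n² + n − 3422 = 0.
The discriminant is 1 + 8·1711 = 13689, and √13689 = 117.
So n = (-1 + 117) / 2 = 116/2 = 58.
Check: 58·59/2 = 1711. ✓

58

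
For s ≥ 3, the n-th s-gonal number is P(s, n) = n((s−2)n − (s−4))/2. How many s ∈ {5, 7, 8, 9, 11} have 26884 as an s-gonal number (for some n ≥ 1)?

2

s = 5: P(5, 134) = 26867 and P(5, 135) = 27270; 26884 is not s-gonal.
s = 7: P(7, 104) = 26884. ✓
s = 8: P(8, 94) = 26320 and P(8, 95) = 26885; 26884 is not s-gonal.
s = 9: P(9, 88) = 26884. ✓
s = 11: P(11, 77) = 26411 and P(11, 78) = 27105; 26884 is not s-gonal.
Hits: s ∈ {7, 9} → 2.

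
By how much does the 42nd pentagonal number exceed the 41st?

124

Consecutive pentagonal numbers differ by 3n − 2: here 3·42 − 2 = 124.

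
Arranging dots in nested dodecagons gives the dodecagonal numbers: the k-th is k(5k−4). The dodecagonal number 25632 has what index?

72

Set n(5n−4) = 25632, giving 5n² − 4n − 25632 = 0.
So n = (4 + 716) / 10 = 720/10 = 72.
Check: 72·(5·72 − 4) = 25632. ✓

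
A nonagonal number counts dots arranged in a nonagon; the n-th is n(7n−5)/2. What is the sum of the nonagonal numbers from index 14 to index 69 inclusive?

382956

Σ i(7i−5)/2 = (7Σi² − 5Σi) / 2 over i = 14..69.
Σi = 2415 − 91 = 2324 and Σi² = 111895 − 819 = 111076.
(7·111076 − 5·2324) / 2 = 765912/2 = 382956.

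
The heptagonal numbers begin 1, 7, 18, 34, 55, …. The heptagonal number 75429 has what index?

174

Set n(5n−3)/2 = 75429, giving 5n² − 3n − 150858 = 0.
The discriminant is 9 + 40·75429 = 3017169, and √3017169 = 1737.
So n = (3 + 1737) / 10 = 1740/10 = 174.
Check: 174·(5·174 − 3)/2 = 75429. ✓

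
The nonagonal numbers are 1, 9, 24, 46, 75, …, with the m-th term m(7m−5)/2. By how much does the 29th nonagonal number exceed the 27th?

29·(7·29 − 5)/2 = 2871 and 27·(7·27 − 5)/2 = 2484.
Difference: 2871 − 2484 = 387.

387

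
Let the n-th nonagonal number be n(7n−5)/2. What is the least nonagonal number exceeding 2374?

2484

Solve n(7n−5)/2 > 2374 for integer n.
The largest n with value ≤ 2374 is 26 (since 2301 ≤ 2374 < 2484), so the first above is n = 27, value 2484.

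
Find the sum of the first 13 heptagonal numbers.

Σ i(5i−3)/2 = (5Σi² − 3Σi) / 2 over i = 1..13.
Σi = 91 and Σi² = 819.
(5·819 − 3·91) / 2 = 3822/2 = 1911.

1911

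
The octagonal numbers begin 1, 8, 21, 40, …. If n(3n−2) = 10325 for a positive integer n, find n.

Set n(3n−2) = 10325, giving 3n² − 2n − 10325 = 0.
The discriminant is 4 + 12·10325 = 123904, and √123904 = 352.
So n = (2 + 352) / 6 = 354/6 = 59.

59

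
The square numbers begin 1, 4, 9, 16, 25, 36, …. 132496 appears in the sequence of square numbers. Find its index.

364

We need n² = 132496, so n = √132496 = 364.
Check: 364² = 132496. ✓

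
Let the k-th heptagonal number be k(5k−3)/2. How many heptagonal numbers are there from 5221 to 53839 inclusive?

102

The n-th heptagonal number is n(5n−3)/2.
Smallest index with value ≥ 5221: n = 46 (giving 5221).
Largest index with value ≤ 53839: n = 147 (giving 53802).
Indices 46 through 147: 102 terms.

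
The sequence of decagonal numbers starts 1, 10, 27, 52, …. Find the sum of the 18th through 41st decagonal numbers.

86020

Σ i(4i−3) = 4Σi² − 3Σi over i = 18..41.
Σi = 861 − 153 = 708 and Σi² = 23821 − 1785 = 22036.
4·22036 − 3·708 = 86020.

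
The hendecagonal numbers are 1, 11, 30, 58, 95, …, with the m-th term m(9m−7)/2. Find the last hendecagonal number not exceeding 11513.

Solve n(9n−7)/2 ≤ 11513 for integer n.
n = 50 gives 11075 ≤ 11513, while n = 51 gives 11526 > 11513; so the answer is 11075.

11075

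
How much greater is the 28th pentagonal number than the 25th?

237

28·(3·28 − 1)/2 = 1162 and 25·(3·25 − 1)/2 = 925.
Difference: 1162 − 925 = 237.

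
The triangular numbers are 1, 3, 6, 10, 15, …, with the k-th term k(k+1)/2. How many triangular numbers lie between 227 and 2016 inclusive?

The n-th triangular number is n(n+1)/2.
Smallest index with value ≥ 227: n = 21 (giving 231).
Largest index with value ≤ 2016: n = 63 (giving 2016).
Indices 21 through 63: 43 terms.

43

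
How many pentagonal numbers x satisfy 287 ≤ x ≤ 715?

The n-th pentagonal number is n(3n−1)/2.
Smallest index with value ≥ 287: n = 14 (giving 287).
Largest index with value ≤ 715: n = 22 (giving 715).
Indices 14 through 22: 9 terms.

9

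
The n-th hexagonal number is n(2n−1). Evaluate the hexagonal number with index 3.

The 3rd hexagonal number is n(2n−1) with n = 3.
3·(2·3 − 1) = 3·5 = 15.

15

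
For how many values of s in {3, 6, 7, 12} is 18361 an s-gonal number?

s = 3: P(3, 191) = 18336 and P(3, 192) = 18528; 18361 is not s-gonal.
s = 6: P(6, 96) = 18336 and P(6, 97) = 18721; 18361 is not s-gonal.
s = 7: P(7, 86) = 18361. ✓
s = 12: P(12, 61) = 18361. ✓
Hits: s ∈ {7, 12} → 2.

2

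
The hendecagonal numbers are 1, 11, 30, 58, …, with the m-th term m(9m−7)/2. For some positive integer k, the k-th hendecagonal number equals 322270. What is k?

268

Set n(9n−7)/2 = 322270, giving 9n² − 7n − 644540 = 0.
The discriminant is 49 + 72·322270 = 23203489, and √23203489 = 4817.
So n = (7 + 4817) / 18 = 4824/18 = 268.
Check: 268·(9·268 − 7)/2 = 322270. ✓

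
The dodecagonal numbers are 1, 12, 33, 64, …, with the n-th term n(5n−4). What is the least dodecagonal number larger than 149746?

150684

Solve n(5n−4) > 149746 for integer n.
The largest n with value ≤ 149746 is 173 (since 148953 ≤ 149746 < 150684), so the first above is n = 174, value 150684.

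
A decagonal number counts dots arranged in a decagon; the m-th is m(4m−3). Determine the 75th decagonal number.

The 75th decagonal number is n(4n−3) with n = 75.
75·(4·75 − 3) = 75·297 = 22275.

22275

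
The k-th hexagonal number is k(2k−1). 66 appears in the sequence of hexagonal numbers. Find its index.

6

Set n(2n−1) = 66, giving 2n² − n − 66 = 0.
The discriminant is 1 + 8·66 = 529, and √529 = 23.
So n = (1 + 23) / 4 = 24/4 = 6.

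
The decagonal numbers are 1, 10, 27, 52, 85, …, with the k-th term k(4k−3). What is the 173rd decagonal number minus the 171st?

2746

173·(4·173 − 3) = 119197 and 171·(4·171 − 3) = 116451.
Difference: 119197 − 116451 = 2746.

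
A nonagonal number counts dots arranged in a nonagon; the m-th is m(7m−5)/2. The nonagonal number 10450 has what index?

55

Set n(7n−5)/2 = 10450, giving 7n² − 5n − 20900 = 0.
So n = (5 + 765) / 14 = 770/14 = 55.
Check: 55·(7·55 − 5)/2 = 10450. ✓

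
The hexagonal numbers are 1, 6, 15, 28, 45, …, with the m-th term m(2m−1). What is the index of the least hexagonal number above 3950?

45

Solve n(2n−1) > 3950 for integer n.
The largest n with value ≤ 3950 is 44 (since 3828 ≤ 3950 < 4005), so the first above is n = 45, value 4005.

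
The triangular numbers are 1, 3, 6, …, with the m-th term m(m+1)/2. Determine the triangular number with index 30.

The 30th triangular number is n(n+1)/2 with n = 30.
30·31/2 = 930/2 = 465.

465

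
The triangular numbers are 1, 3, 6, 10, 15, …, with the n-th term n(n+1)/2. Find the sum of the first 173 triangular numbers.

877975

Σ i(i+1)/2 = (Σi² + Σi) / 2 over i = 1..173.
Σi = 15051 and Σi² = 1740899.
(1·1740899 + 1·15051) / 2 = 1755950/2 = 877975.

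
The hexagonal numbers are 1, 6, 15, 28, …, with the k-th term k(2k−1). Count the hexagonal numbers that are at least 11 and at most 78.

4

The n-th hexagonal number is n(2n−1).
Smallest index with value ≥ 11: n = 3 (giving 15).
Largest index with value ≤ 78: n = 6 (giving 66).
Indices 3 through 6: 4 terms.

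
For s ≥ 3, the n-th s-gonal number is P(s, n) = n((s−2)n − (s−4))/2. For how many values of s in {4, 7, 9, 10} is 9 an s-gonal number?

s = 4: P(4, 3) = 9. ✓
s = 7: P(7, 2) = 7 and P(7, 3) = 18; 9 is not s-gonal.
s = 9: P(9, 2) = 9. ✓
s = 10: P(10, 1) = 1 and P(10, 2) = 10; 9 is not s-gonal.
Hits: s ∈ {4, 9} → 2.

2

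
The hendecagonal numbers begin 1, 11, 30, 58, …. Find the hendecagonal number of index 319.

319·(9·319 − 7)/2 = 319·2864/2 = 319·1432 = 456808.

456808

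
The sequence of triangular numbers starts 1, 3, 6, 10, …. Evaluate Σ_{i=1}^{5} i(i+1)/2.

Σ i(i+1)/2 = (Σi² + Σi) / 2 over i = 1..5.
Σi = 15 and Σi² = 55.
(1·55 + 1·15) / 2 = 70/2 = 35.

35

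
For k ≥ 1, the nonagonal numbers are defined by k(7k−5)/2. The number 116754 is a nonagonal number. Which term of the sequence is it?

183

Set n(7n−5)/2 = 116754, giving 7n² − 5n − 233508 = 0.
The discriminant is 25 + 56·116754 = 6538249, and √6538249 = 2557.
So n = (5 + 2557) / 14 = 2562/14 = 183.
Check: 183·(7·183 − 5)/2 = 116754. ✓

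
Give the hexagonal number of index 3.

15

3·(2·3 − 1) = 3·5 = 15.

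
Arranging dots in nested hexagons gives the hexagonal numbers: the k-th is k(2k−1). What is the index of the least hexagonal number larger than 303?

13

Solve n(2n−1) > 303 for integer n.
The largest n with value ≤ 303 is 12 (since 276 ≤ 303 < 325), so the first above is n = 13, value 325.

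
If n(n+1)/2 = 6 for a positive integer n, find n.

3

Set n(n+1)/2 = 6, giving n² + n − 12 = 0.
So n = (-1 + 7) / 2 = 6/2 = 3.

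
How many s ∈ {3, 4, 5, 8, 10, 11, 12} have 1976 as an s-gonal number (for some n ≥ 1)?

s = 3: P(3, 62) = 1953 and P(3, 63) = 2016; 1976 is not s-gonal.
s = 4: P(4, 44) = 1936 and P(4, 45) = 2025; 1976 is not s-gonal.
s = 5: P(5, 36) = 1926 and P(5, 37) = 2035; 1976 is not s-gonal.
s = 8: P(8, 26) = 1976. ✓
s = 10: P(10, 22) = 1870 and P(10, 23) = 2047; 1976 is not s-gonal.
s = 11: P(11, 21) = 1911 and P(11, 22) = 2101; 1976 is not s-gonal.
s = 12: P(12, 20) = 1920 and P(12, 21) = 2121; 1976 is not s-gonal.
Hits: s ∈ {8} → 1.

1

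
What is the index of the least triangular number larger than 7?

Solve n(n+1)/2 > 7 for integer n.
The largest n with value ≤ 7 is 3 (since 6 ≤ 7 < 10), so the first above is n = 4, value 10.

4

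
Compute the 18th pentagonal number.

477

The 18th pentagonal number is n(3n−1)/2 with n = 18.
18·(3·18 − 1)/2 = 18·53/2 = 477.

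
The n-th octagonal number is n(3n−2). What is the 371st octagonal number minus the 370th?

Consecutive octagonal numbers differ by 6n − 5: here 6·371 − 5 = 2221.

2221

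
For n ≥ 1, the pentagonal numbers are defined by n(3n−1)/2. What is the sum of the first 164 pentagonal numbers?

2218920

Σ i(3i−1)/2 = (3Σi² − Σi) / 2 over i = 1..164.
Σi = 13530 and Σi² = 1483790.
(3·1483790 − 1·13530) / 2 = 4437840/2 = 2218920.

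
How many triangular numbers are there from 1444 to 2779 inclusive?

The n-th triangular number is n(n+1)/2.
Smallest index with value ≥ 1444: n = 54 (giving 1485).
Largest index with value ≤ 2779: n = 74 (giving 2775).
Indices 54 through 74: 21 terms.

21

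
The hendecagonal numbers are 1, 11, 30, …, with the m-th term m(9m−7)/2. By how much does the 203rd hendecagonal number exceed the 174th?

203·(9·203 − 7)/2 = 184730 and 174·(9·174 − 7)/2 = 135633.
Difference: 184730 − 135633 = 49097.

49097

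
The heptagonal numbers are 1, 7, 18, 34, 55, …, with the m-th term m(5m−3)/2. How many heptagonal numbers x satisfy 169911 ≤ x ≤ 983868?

The n-th heptagonal number is n(5n−3)/2.
Smallest index with value ≥ 169911: n = 261 (giving 169911).
Largest index with value ≤ 983868: n = 627 (giving 981882).
Indices 261 through 627: 367 terms.

367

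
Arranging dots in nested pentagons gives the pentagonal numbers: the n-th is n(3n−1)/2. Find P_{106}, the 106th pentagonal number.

16801

106·(3·106 − 1)/2 = 106·317/2 = 16801.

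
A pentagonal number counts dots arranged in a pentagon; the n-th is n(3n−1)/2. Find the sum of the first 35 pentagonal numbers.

Σ i(3i−1)/2 = (3Σi² − Σi) / 2 over i = 1..35.
Σi = 630 and Σi² = 14910.
(3·14910 − 1·630) / 2 = 44100/2 = 22050.

22050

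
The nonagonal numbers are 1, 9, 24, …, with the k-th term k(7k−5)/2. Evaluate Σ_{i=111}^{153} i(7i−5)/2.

2631299

Σ i(7i−5)/2 = (7Σi² − 5Σi) / 2 over i = 111..153.
Σi = 11781 − 6105 = 5676 and Σi² = 1205589 − 449735 = 755854.
(7·755854 − 5·5676) / 2 = 5262598/2 = 2631299.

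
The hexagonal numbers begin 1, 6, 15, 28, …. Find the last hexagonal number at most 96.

Solve n(2n−1) ≤ 96 for integer n.
n = 7 gives 91 ≤ 96, while n = 8 gives 120 > 96; so the answer is 91.

91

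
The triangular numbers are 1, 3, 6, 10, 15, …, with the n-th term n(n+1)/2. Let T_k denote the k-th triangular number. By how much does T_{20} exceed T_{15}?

20·21/2 = 210 and 15·16/2 = 120.
Difference: 210 − 120 = 90.

90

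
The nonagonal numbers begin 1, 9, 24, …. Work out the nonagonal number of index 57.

The 57th nonagonal number is n(7n−5)/2 with n = 57.
57·(7·57 − 5)/2 = 57·394/2 = 57·197 = 11229.

11229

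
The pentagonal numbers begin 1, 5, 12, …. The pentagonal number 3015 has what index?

Set n(3n−1)/2 = 3015, giving 3n² − n − 6030 = 0.
The discriminant is 1 + 24·3015 = 72361, and √72361 = 269.
So n = (1 + 269) / 6 = 270/6 = 45.

45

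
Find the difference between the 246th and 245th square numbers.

491

n² − (n−1)² = 2n − 1, so 246² − 245² = 2·246 − 1 = 491.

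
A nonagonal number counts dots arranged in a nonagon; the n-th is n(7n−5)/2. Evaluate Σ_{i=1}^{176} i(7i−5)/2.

Σ i(7i−5)/2 = (7Σi² − 5Σi) / 2 over i = 1..176.
Σi = 15576 and Σi² = 1832776.
(7·1832776 − 5·15576) / 2 = 12751552/2 = 6375776.

6375776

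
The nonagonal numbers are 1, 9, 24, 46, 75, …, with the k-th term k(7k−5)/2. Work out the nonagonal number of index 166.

96031

The 166th nonagonal number is n(7n−5)/2 with n = 166.
166·(7·166 − 5)/2 = 166·1157/2 = 96031.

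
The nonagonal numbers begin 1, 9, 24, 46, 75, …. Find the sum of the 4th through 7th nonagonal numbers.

386

Σ i(7i−5)/2 = (7Σi² − 5Σi) / 2 over i = 4..7.
Σi = 28 − 6 = 22 and Σi² = 140 − 14 = 126.
(7·126 − 5·22) / 2 = 772/2 = 386.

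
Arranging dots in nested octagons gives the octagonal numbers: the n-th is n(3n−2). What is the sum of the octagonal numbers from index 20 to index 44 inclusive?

Σ i(3i−2) = 3Σi² − 2Σi over i = 20..44.
Σi = 990 − 190 = 800 and Σi² = 29370 − 2470 = 26900.
3·26900 − 2·800 = 79100.

79100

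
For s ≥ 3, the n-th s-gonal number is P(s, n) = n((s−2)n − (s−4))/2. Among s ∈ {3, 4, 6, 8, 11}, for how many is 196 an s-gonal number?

s = 3: P(3, 19) = 190 and P(3, 20) = 210; 196 is not s-gonal.
s = 4: P(4, 14) = 196. ✓
s = 6: P(6, 10) = 190 and P(6, 11) = 231; 196 is not s-gonal.
s = 8: P(8, 8) = 176 and P(8, 9) = 225; 196 is not s-gonal.
s = 11: P(11, 7) = 196. ✓
Hits: s ∈ {4, 11} → 2.

2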